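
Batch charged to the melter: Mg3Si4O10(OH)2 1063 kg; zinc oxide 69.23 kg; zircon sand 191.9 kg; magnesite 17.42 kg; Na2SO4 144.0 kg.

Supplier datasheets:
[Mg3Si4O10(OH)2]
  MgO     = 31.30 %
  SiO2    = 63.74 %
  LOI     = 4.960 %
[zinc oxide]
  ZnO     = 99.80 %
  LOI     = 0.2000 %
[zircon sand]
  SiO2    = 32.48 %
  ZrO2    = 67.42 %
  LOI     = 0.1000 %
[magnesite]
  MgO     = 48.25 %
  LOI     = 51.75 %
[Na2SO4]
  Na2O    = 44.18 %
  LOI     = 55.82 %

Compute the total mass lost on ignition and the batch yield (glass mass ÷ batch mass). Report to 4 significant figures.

All internal work holds full float precision end to end — mid-chain values are printed, with 4-significant-digit rounding, in the working — a single rounding finalizes each reported figure. The derived quantities (net glass mass, yield, the five compositions, LOI, the totals) are carried in full precision starting from the weights for 1343 kg of glass as quoted within the problem or the answer.
Ignition loss by material:
  Mg3Si4O10(OH)2: 1063 × 0.04960 = 52.72 kg
  zinc oxide: 69.23 × 0.002000 = 0.1385 kg
  zircon sand: 191.9 × 0.001000 = 0.1919 kg
  magnesite: 17.42 × 0.5175 = 9.015 kg
  Na2SO4: 144.0 × 0.5582 = 80.38 kg
Total LOI = 142.5 kg
Glass = batch − LOI = 1486 − 142.5 = 1343 kg

LOI loss = 142.5 kg; glass = 1343 kg; yield = 90.41%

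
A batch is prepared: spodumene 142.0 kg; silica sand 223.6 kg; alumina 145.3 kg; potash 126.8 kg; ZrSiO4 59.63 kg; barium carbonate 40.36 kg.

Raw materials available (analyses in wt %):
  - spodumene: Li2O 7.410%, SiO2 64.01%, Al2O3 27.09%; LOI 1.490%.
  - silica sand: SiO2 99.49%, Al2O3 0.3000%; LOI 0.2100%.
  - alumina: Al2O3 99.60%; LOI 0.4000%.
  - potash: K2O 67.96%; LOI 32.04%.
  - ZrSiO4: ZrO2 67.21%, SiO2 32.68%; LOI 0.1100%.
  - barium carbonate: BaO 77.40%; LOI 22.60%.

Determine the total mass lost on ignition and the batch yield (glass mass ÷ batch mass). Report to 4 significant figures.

LOI loss = 52.98 kg; glass = 684.7 kg; yield = 92.82%

The working math carries exact precision through every step — rounding to 4 significant digits applies to each mid-chain value as shown — a single rounding completes every reported number; derived quantities are rebuilt at full precision (the yield, totals, six oxide percentages, LOI, glass mass) from the batch weights per 684.7 kg of glass, exactly as shown in the problem or the answer.
LOI of each material in turn:
  spodumene: 142.0 × 0.01490 = 2.116 kg
  silica sand: 223.6 × 0.002100 = 0.4696 kg
  alumina: 145.3 × 0.004000 = 0.5812 kg
  potash: 126.8 × 0.3204 = 40.63 kg
  ZrSiO4: 59.63 × 0.001100 = 0.06559 kg
  barium carbonate: 40.36 × 0.2260 = 9.121 kg
Total LOI = 52.98 kg
Glass = batch − LOI = 737.7 − 52.98 = 684.7 kg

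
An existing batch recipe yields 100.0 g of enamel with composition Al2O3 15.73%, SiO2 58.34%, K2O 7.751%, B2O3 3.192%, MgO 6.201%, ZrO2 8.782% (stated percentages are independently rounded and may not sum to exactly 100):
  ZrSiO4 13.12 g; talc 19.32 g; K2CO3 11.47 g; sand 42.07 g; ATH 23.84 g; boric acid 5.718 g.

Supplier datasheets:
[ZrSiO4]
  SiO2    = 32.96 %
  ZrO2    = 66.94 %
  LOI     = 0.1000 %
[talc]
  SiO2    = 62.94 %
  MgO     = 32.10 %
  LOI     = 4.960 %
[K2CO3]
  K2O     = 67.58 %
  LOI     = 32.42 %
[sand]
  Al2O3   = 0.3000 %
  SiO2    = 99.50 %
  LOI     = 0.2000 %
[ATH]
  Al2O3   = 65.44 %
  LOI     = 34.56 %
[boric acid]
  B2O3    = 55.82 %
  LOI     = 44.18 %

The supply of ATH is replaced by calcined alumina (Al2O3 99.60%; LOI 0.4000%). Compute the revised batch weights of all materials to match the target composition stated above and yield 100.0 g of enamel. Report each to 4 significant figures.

Revised batch per 100.0 g enamel:
  ZrSiO4: 13.12 g
  talc: 19.32 g
  K2CO3: 11.47 g
  sand: 42.07 g
  calcined alumina: 15.67 g
  boric acid: 5.718 g
Total batch = 107.4 g; LOI loss = 7.363 g

The whole derivation keeps full precision through every step — intermediates are displayed (rounded to 4 significant digits) in the working; exactly one rounding lands on every reported figure; all derived quantities (the yield, six oxide percentages, glass mass, ignition loss, totals) are rebuilt from the weighed amounts for 100.0 g of glass in full float precision as they appear in either problem or answer.
Oxide mass targets, per 100.0 g enamel:
  Al2O3: 15.73% × 100.0 = 15.73 g
  SiO2: 58.34% × 100.0 = 58.34 g
  K2O: 7.751% × 100.0 = 7.751 g
  B2O3: 3.192% × 100.0 = 3.192 g
  MgO: 6.201% × 100.0 = 6.201 g
  ZrO2: 8.782% × 100.0 = 8.782 g
Oxide-by-oxide audit working from each reported weight, versus the basis set out (summed amounts equal target values net of answer rounding effects):
  Al2O3: 42.07·0.003000 + 15.67·0.9960 = 15.73 g (target 15.73 g)
  SiO2: 13.12·0.3296 + 19.32·0.6294 + 42.07·0.9950 = 58.34 g (target 58.34 g)
  K2O: 11.47·0.6758 = 7.751 g (target 7.751 g)
  B2O3: 5.718·0.5582 = 3.192 g (target 3.192 g)
  MgO: 19.32·0.3210 = 6.202 g (target 6.201 g)
  ZrO2: 13.12·0.6694 = 8.783 g (target 8.782 g)
Mass balance on the glass: whole batch net of LOI = 100.0 g (targets for the oxides total 100.0 g; versus the stated basis of 100.0 g — differing by rounding only).
Total batch = Σ batch = 107.4 g; LOI loss = Σ batch·LOI = 7.363 g; the yield ratio, glass ÷ batch: 93.14%.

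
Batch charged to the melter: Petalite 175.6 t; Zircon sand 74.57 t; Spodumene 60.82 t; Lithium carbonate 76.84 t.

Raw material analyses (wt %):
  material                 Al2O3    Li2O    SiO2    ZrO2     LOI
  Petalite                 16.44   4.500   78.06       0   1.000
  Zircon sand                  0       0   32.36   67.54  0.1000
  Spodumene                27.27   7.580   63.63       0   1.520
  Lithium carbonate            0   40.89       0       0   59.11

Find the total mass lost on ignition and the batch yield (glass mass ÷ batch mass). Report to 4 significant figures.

LOI loss = 48.18 t; glass = 339.7 t; yield = 87.58%

All internal work carries full float precision in every operation — the intermediate values are printed rounded to four significant digits within the worked lines; every reported result takes a single rounding — the derived quantities are rebuilt in full float precision (totals, four oxide percentages, yield, glass mass, LOI) from the weighed amounts for 339.7 t of glass as given in the problem or the answer.
Each material's LOI contribution:
  Petalite: 175.6 × 0.01000 = 1.756 t
  Zircon sand: 74.57 × 0.001000 = 0.07457 t
  Spodumene: 60.82 × 0.01520 = 0.9245 t
  Lithium carbonate: 76.84 × 0.5911 = 45.42 t
Total LOI = 48.18 t
Glass = batch − LOI = 387.8 − 48.18 = 339.7 t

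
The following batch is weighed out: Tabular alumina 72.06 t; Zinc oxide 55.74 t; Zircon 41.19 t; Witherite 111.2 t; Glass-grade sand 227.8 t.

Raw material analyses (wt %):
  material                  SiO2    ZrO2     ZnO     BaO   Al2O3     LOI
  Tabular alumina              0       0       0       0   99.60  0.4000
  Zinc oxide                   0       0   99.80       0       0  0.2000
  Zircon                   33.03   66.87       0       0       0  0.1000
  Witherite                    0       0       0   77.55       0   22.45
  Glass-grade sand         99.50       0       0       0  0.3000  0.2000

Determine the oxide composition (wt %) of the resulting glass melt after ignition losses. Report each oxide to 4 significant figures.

Glass mass = 482.1 t (batch 508.0 − LOI 25.86).
Composition: SiO2 49.83%, ZrO2 5.713%, ZnO 11.54%, BaO 17.89%, Al2O3 15.03%

Every computation holds exact precision end to end — in-progress results are displayed rounded off to 4 significant figures alongside each step; exactly one rounding is applied to every reported value; the derived quantities, including the yield, net glass mass, five oxide percentages, totals, LOI, are carried using the weight values on 482.1 t of glass in full precision as set out in the problem or the answer.
Mass of each oxide from the mix:
  SiO2: 41.19·0.3303 + 227.8·0.9950 = 240.3 t
  ZrO2: 41.19·0.6687 = 27.54 t
  ZnO: 55.74·0.9980 = 55.63 t
  BaO: 111.2·0.7755 = 86.24 t
  Al2O3: 72.06·0.9960 + 227.8·0.003000 = 72.46 t
LOI: 72.06·0.004000 + 55.74·0.002000 + 41.19·0.001000 + 111.2·0.2245 + 227.8·0.002000 = 25.86 t
Glass = total batch minus LOI = 508.0 − 25.86 = 482.1 t (the oxide masses sum to this)
each wt % is 100 × oxide ÷ glass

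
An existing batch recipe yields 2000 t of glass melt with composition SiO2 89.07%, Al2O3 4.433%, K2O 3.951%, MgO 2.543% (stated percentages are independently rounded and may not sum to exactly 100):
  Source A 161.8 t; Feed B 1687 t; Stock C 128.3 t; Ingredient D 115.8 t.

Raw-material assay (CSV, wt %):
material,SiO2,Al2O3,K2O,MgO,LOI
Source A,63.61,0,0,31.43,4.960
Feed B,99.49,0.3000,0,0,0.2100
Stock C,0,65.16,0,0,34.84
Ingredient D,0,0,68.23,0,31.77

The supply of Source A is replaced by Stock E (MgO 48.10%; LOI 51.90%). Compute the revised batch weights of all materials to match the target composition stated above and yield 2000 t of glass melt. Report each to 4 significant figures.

Revised batch per 2000 t glass melt:
  Stock E: 105.7 t
  Feed B: 1791 t
  Stock C: 127.8 t
  Ingredient D: 115.8 t
Total batch = 2140 t; LOI loss = 139.9 t

Exact precision is maintained from start to finish. Intermediates are displayed (rounded to 4 significant digits) within the worked lines; a single rounding finalizes every reported result — all derived quantities, including the totals, yield, the four compositions, ignition loss, net glass mass, are rebuilt from the batch weights on 2000 t of glass at full precision, as given in question or answer.
The oxide mass targets at 2000 t glass melt:
  SiO2: 89.07% × 2000 = 1781 t
  Al2O3: 4.433% × 2000 = 88.66 t
  K2O: 3.951% × 2000 = 79.02 t
  MgO: 2.543% × 2000 = 50.86 t
A balance pass over the oxides, working from each reported weight, at the basis given (sums match the target masses modulo rounding of the values):
  SiO2: 1791·0.9949 = 1782 t (target 1781 t)
  Al2O3: 1791·0.003000 + 127.8·0.6516 = 88.65 t (target 88.66 t)
  K2O: 115.8·0.6823 = 79.01 t (target 79.02 t)
  MgO: 105.7·0.4810 = 50.84 t (target 50.86 t)
Mass balance on the glass: batch total minus LOI = 2000 t (per-oxide target masses sum to 2000 t; the stated basis being 2000 t — a pure rounding effect).
Whole-batch sum: Σ batch = 2140 t; the LOI term Σ batch·LOI equals 139.9 t; yield, glass over the total, = 93.46%.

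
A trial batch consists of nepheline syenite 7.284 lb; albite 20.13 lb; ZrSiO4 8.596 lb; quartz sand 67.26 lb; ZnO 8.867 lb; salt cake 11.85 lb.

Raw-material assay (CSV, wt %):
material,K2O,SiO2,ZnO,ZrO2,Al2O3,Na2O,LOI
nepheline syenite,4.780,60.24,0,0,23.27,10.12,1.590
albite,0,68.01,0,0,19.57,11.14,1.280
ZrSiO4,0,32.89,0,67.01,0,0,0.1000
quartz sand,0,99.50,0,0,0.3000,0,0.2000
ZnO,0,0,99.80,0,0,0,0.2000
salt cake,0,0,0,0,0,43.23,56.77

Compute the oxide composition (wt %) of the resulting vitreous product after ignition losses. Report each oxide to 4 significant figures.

Working values are displayed rounded off to 4 significant digits within the worked lines — the working math maintains full float precision end to end. Every reported result carries a single rounding; the derived quantities, including LOI, the yield, the six compositions, totals, glass mass, are computed using the weight values for 116.7 lb of glass in full float precision, precisely as stated by the question or the answer.
Delivered oxide masses:
  K2O: 7.284·0.04780 = 0.3482 lb
  SiO2: 7.284·0.6024 + 20.13·0.6801 + 8.596·0.3289 + 67.26·0.9950 = 87.83 lb
  ZnO: 8.867·0.9980 = 8.849 lb
  ZrO2: 8.596·0.6701 = 5.760 lb
  Al2O3: 7.284·0.2327 + 20.13·0.1957 + 67.26·0.003000 = 5.836 lb
  Na2O: 7.284·0.1012 + 20.13·0.1114 + 11.85·0.4323 = 8.102 lb
LOI: 7.284·0.01590 + 20.13·0.01280 + 8.596·0.001000 + 67.26·0.002000 + 8.867·0.002000 + 11.85·0.5677 = 7.262 lb
Resulting glass, batch − LOI: 124.0 − 7.262 = 116.7 lb (matching Σ of the oxides)
wt % = oxide mass / glass mass × 100

Glass mass = 116.7 lb (batch 124.0 − LOI 7.262).
Composition: K2O 0.2983%, SiO2 75.24%, ZnO 7.581%, ZrO2 4.935%, Al2O3 5.000%, Na2O 6.941%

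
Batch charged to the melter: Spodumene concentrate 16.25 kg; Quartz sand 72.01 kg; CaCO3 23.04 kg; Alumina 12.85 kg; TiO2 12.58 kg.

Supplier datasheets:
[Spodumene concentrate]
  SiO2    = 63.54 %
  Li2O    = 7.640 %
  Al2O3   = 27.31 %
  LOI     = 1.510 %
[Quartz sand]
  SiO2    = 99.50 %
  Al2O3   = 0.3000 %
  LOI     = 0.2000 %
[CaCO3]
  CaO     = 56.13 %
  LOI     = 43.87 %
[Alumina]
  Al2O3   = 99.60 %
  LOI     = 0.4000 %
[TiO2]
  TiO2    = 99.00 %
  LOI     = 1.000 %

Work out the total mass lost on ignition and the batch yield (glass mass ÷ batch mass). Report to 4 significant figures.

Working values are displayed rounded to 4 significant digits in the working. Full float precision is maintained from start to finish. Each reported result is rounded just once; all derived quantities, which include five oxide percentages, LOI, glass mass, yield, totals, are re-derived in full float precision, precisely as stated by the question or the answer, using the weight values on 126.1 kg of glass.
Loss on ignition, line by line:
  Spodumene concentrate: 16.25 × 0.01510 = 0.2454 kg
  Quartz sand: 72.01 × 0.002000 = 0.1440 kg
  CaCO3: 23.04 × 0.4387 = 10.11 kg
  Alumina: 12.85 × 0.004000 = 0.05140 kg
  TiO2: 12.58 × 0.01000 = 0.1258 kg
Total LOI = 10.67 kg
Glass = batch − LOI = 136.7 − 10.67 = 126.1 kg

LOI loss = 10.67 kg; glass = 126.1 kg; yield = 92.19%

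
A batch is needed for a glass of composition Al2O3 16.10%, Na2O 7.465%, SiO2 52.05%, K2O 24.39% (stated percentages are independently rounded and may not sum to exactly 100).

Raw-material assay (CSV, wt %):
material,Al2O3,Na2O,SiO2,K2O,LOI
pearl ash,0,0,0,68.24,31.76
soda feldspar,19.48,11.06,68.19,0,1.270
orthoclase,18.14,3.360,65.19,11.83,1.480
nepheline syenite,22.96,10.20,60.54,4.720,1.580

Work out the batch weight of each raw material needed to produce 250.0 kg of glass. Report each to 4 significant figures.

In-progress results are displayed, rounded to 4 significant figures, alongside each step; all arithmetic runs at full float precision at every stage. Every reported number takes a single rounding; derived quantities (ignition loss, glass mass, the four compositions, yield, the totals) are re-derived from the batch weights at 250.0 kg of glass at full precision exactly as printed in either problem or answer.
Oxide mass targets, per 250.0 kg glass:
  Al2O3: 16.10% × 250.0 = 40.25 kg
  Na2O: 7.465% × 250.0 = 18.66 kg
  SiO2: 52.05% × 250.0 = 130.1 kg
  K2O: 24.39% × 250.0 = 60.98 kg
Balance tally, oxide-wise, applying the batch weights above, versus the basis set out (every target is met by its sum modulo rounding of the values):
  Al2O3: 104.5·0.1948 + 36.90·0.1814 + 57.46·0.2296 = 40.24 kg (target 40.25 kg)
  Na2O: 104.5·0.1106 + 36.90·0.03360 + 57.46·0.1020 = 18.66 kg (target 18.66 kg)
  SiO2: 104.5·0.6819 + 36.90·0.6519 + 57.46·0.6054 = 130.1 kg (target 130.1 kg)
  K2O: 78.98·0.6824 + 36.90·0.1183 + 57.46·0.04720 = 60.97 kg (target 60.98 kg)
Glass-mass bookkeeping: total charge less LOI = 250.0 kg (per-oxide target masses sum to 250.0 kg; against the stated basis, 250.0 kg — gaps are rounding artifacts).
Batch total: Σ batch = 277.8 kg; LOI loss = Σ batch·LOI = 27.87 kg; yield: glass divided by total = 89.97%.

Batch per 250.0 kg glass:
  pearl ash: 78.98 kg
  soda feldspar: 104.5 kg
  orthoclase: 36.90 kg
  nepheline syenite: 57.46 kg
Total batch = 277.8 kg; LOI loss = 27.87 kg; yield = 89.97%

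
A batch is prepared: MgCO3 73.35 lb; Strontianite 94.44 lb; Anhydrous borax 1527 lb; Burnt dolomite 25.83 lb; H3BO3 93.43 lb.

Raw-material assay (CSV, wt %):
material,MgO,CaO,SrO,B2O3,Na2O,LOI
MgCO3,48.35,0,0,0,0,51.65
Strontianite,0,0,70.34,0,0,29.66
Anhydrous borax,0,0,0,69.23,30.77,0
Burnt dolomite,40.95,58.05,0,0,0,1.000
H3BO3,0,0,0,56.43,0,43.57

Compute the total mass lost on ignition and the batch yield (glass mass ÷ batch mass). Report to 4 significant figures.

Full precision is carried from start to finish — working values appear rounded to four significant digits across the worked steps; each reported result is rounded a single time. The derived quantities, including totals, five oxide percentages, LOI, yield, net glass mass, are rebuilt from the batch weights per 1707 lb of glass at full precision precisely as stated by problem or answer.
Material-by-material LOI:
  MgCO3: 73.35 × 0.5165 = 37.89 lb
  Strontianite: 94.44 × 0.2966 = 28.01 lb
  Anhydrous borax: 1527 × 0 = 0 lb
  Burnt dolomite: 25.83 × 0.01000 = 0.2583 lb
  H3BO3: 93.43 × 0.4357 = 40.71 lb
Total LOI = 106.9 lb
Glass = batch − LOI = 1814 − 106.9 = 1707 lb

LOI loss = 106.9 lb; glass = 1707 lb; yield = 94.11%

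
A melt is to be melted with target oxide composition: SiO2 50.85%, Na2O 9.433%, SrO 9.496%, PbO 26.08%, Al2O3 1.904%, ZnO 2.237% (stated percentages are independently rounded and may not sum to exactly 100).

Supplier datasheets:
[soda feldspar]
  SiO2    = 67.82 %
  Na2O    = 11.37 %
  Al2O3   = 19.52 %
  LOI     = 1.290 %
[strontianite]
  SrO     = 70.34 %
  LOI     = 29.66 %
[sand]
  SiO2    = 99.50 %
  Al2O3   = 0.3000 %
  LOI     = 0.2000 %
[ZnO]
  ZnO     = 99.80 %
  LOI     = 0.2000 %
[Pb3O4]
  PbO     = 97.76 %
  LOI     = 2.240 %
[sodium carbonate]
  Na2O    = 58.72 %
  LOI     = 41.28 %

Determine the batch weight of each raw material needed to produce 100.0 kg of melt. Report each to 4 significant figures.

Values along the way are displayed, rounded to four significant digits, alongside each step. The whole derivation holds full float precision through every step. A single rounding completes every reported value — the derived quantities (ignition loss, the totals, six oxide percentages, the yield, net glass mass) are re-derived from the batch weights per 100.0 kg of glass in exact precision exactly as printed in the question or the answer.
The oxide mass targets at 100.0 kg melt:
  SiO2: 50.85% × 100.0 = 50.85 kg
  Na2O: 9.433% × 100.0 = 9.433 kg
  SrO: 9.496% × 100.0 = 9.496 kg
  PbO: 26.08% × 100.0 = 26.08 kg
  Al2O3: 1.904% × 100.0 = 1.904 kg
  ZnO: 2.237% × 100.0 = 2.237 kg
Per-oxide balance check applying the batch weights above, on the stated basis (summed amounts equal target values inside rounding margins):
  SiO2: 9.064·0.6782 + 44.93·0.9950 = 50.85 kg (target 50.85 kg)
  Na2O: 9.064·0.1137 + 14.31·0.5872 = 9.433 kg (target 9.433 kg)
  SrO: 13.50·0.7034 = 9.496 kg (target 9.496 kg)
  PbO: 26.68·0.9776 = 26.08 kg (target 26.08 kg)
  Al2O3: 9.064·0.1952 + 44.93·0.003000 = 1.904 kg (target 1.904 kg)
  ZnO: 2.241·0.9980 = 2.237 kg (target 2.237 kg)
Consistency of the glass mass: total batch − LOI = 100.0 kg (oxide target masses add up to 100.0 kg; stated basis 100.0 kg — a pure rounding effect).
Whole-batch sum: Σ batch = 110.7 kg; LOI removed, Σ of batch·LOI: 10.72 kg; yield: glass divided by total = 90.32%.

Batch per 100.0 kg melt:
  soda feldspar: 9.064 kg
  strontianite: 13.50 kg
  sand: 44.93 kg
  ZnO: 2.241 kg
  Pb3O4: 26.68 kg
  sodium carbonate: 14.31 kg
Total batch = 110.7 kg; LOI loss = 10.72 kg; yield = 90.32%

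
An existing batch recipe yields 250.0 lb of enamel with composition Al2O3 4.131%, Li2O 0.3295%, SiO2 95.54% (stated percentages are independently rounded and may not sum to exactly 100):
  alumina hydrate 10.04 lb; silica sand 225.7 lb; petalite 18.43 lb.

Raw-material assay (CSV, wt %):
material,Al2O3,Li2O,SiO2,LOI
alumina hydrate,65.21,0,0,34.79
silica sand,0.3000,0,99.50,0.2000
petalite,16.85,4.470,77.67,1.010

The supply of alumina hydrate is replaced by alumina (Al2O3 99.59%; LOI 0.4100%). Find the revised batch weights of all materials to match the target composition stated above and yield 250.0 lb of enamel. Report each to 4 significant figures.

The whole derivation keeps full float precision in every operation. In-progress results are rounded off to 4 significant digits wherever printed — each reported figure includes exactly one rounding; the derived quantities (three oxide percentages, LOI, glass mass, the totals, yield) are re-derived using the weight values on 250.0 lb of glass in exact precision as quoted within the question or the answer.
Per-oxide target masses for 250.0 lb enamel:
  Al2O3: 4.131% × 250.0 = 10.33 lb
  Li2O: 0.3295% × 250.0 = 0.8238 lb
  SiO2: 95.54% × 250.0 = 238.8 lb
Per-oxide balance check per the reported batch figures, versus the basis set out (oxide sums agree with the targets net of answer rounding effects):
  Al2O3: 6.572·0.9959 + 225.7·0.003000 + 18.43·0.1685 = 10.33 lb (target 10.33 lb)
  Li2O: 18.43·0.04470 = 0.8238 lb (target 0.8238 lb)
  SiO2: 225.7·0.9950 + 18.43·0.7767 = 238.9 lb (target 238.8 lb)
The glass-mass cross-check: Σ batch − LOI loss = 250.0 lb (targets for the oxides total 250.0 lb; stated basis 250.0 lb — rounding explains the deltas).
Batch total: Σ batch = 250.7 lb; the LOI term Σ batch·LOI equals 0.6645 lb; as yield: glass ÷ batch → 99.73%.

Revised batch per 250.0 lb enamel:
  alumina: 6.572 lb
  silica sand: 225.7 lb
  petalite: 18.43 lb
Total batch = 250.7 lb; LOI loss = 0.6645 lb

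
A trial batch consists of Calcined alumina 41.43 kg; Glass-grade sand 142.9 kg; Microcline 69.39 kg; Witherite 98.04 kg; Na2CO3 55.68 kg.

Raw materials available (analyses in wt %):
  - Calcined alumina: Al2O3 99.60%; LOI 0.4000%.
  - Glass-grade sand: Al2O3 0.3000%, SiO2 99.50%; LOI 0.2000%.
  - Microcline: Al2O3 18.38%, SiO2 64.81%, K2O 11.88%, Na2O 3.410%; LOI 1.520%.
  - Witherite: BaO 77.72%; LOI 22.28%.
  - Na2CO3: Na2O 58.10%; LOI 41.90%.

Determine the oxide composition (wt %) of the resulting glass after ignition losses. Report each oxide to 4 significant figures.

The whole derivation maintains exact precision end to end — the intermediate values are printed, rounded to 4 significant digits, within the worked lines — a single rounding finalizes each reported value. The derived quantities, including five oxide percentages, glass mass, totals, the yield, LOI, are re-derived starting from the weights per 360.8 kg of glass in exact precision exactly as printed in the problem or the answer.
Mass of each oxide from the mix:
  BaO: 98.04·0.7772 = 76.20 kg
  Al2O3: 41.43·0.9960 + 142.9·0.003000 + 69.39·0.1838 = 54.45 kg
  SiO2: 142.9·0.9950 + 69.39·0.6481 = 187.2 kg
  K2O: 69.39·0.1188 = 8.244 kg
  Na2O: 69.39·0.03410 + 55.68·0.5810 = 34.72 kg
LOI: 41.43·0.004000 + 142.9·0.002000 + 69.39·0.01520 + 98.04·0.2228 + 55.68·0.4190 = 46.68 kg
batch − LOI leaves glass = 407.4 − 46.68 = 360.8 kg (matching Σ of the oxides)
wt % = 100 × oxide mass / glass mass

Glass mass = 360.8 kg (batch 407.4 − LOI 46.68).
Composition: BaO 21.12%, Al2O3 15.09%, SiO2 51.88%, K2O 2.285%, Na2O 9.623%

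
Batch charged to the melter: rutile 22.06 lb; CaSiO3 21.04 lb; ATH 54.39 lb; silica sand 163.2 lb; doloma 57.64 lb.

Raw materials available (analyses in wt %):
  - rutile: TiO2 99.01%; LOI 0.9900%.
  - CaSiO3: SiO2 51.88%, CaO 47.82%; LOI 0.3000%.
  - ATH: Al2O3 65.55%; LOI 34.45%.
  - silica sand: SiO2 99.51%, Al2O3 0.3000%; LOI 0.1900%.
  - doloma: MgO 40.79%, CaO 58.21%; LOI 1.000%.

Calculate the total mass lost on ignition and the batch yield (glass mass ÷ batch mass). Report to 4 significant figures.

The whole derivation holds full float precision end to end. In-progress results are displayed rounded to four significant digits. Every reported value takes a single rounding; all derived quantities, including the yield, the totals, ignition loss, five oxide percentages, net glass mass, are re-derived from the weighed amounts per 298.4 lb of glass in full precision, as given in the question or the answer.
Per-material ignition loss:
  rutile: 22.06 × 0.009900 = 0.2184 lb
  CaSiO3: 21.04 × 0.003000 = 0.06312 lb
  ATH: 54.39 × 0.3445 = 18.74 lb
  silica sand: 163.2 × 0.001900 = 0.3101 lb
  doloma: 57.64 × 0.01000 = 0.5764 lb
Total LOI = 19.91 lb
Glass = batch − LOI = 318.3 − 19.91 = 298.4 lb

LOI loss = 19.91 lb; glass = 298.4 lb; yield = 93.75%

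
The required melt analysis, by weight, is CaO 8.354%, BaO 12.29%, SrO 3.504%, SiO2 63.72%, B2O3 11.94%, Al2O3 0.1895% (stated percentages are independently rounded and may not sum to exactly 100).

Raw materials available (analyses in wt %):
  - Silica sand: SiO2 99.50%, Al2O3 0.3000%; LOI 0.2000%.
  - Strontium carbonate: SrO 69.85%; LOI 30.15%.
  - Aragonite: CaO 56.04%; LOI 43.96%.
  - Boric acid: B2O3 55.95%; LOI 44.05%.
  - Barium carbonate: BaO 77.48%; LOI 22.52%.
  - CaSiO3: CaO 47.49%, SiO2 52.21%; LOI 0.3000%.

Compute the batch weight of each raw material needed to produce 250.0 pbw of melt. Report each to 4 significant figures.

The working math keeps exact precision at all times — mid-chain values are shown (rounded to 4 significant digits) when written out. Every reported figure sees exactly one rounding; the derived quantities, including LOI, yield, totals, glass mass, six oxide percentages, are carried from the weighed amounts at 250.0 pbw of glass at exact precision, precisely as stated by question or answer.
Per-oxide target masses for 250.0 pbw melt:
  CaO: 8.354% × 250.0 = 20.88 pbw
  BaO: 12.29% × 250.0 = 30.72 pbw
  SrO: 3.504% × 250.0 = 8.760 pbw
  SiO2: 63.72% × 250.0 = 159.3 pbw
  B2O3: 11.94% × 250.0 = 29.85 pbw
  Al2O3: 0.1895% × 250.0 = 0.4738 pbw
Mass-balance tally per oxide given the weights on record, relative to the basis at hand (each sum matches its target mass exact up to rounding of places):
  CaO: 33.74·0.5604 + 4.162·0.4749 = 20.88 pbw (target 20.88 pbw)
  BaO: 39.66·0.7748 = 30.73 pbw (target 30.72 pbw)
  SrO: 12.54·0.6985 = 8.759 pbw (target 8.760 pbw)
  SiO2: 157.9·0.9950 + 4.162·0.5221 = 159.3 pbw (target 159.3 pbw)
  B2O3: 53.35·0.5595 = 29.85 pbw (target 29.85 pbw)
  Al2O3: 157.9·0.003000 = 0.4737 pbw (target 0.4738 pbw)
Consistency of the glass mass: batch Σ − ignition loss = 250.0 pbw (the targets, summed, come to 250.0 pbw; versus the stated basis of 250.0 pbw — gaps are rounding artifacts).
Total batch = Σ batch = 301.4 pbw; the LOI term Σ batch·LOI equals 51.37 pbw; yield: glass divided by total = 82.95%.

Batch per 250.0 pbw melt:
  Silica sand: 157.9 pbw
  Strontium carbonate: 12.54 pbw
  Aragonite: 33.74 pbw
  Boric acid: 53.35 pbw
  Barium carbonate: 39.66 pbw
  CaSiO3: 4.162 pbw
Total batch = 301.4 pbw; LOI loss = 51.37 pbw; yield = 82.95%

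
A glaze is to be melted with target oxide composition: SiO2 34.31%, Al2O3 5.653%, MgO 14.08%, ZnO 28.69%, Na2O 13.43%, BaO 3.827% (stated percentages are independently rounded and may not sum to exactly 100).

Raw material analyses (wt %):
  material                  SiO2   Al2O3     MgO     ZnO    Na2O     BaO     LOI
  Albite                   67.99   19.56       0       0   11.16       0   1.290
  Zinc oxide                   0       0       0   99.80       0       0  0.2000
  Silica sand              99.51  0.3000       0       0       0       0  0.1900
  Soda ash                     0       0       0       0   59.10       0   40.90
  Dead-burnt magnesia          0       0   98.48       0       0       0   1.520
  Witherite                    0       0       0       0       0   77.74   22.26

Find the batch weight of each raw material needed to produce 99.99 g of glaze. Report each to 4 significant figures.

All internal work carries full precision from start to finish. In-progress results appear, rounded to 4 significant digits, between the steps. Exactly one rounding goes into each reported value — all derived quantities are recomputed starting from the weights on 99.99 g of glass at full float precision (six oxide percentages, glass mass, LOI, the yield, the totals) exactly as shown in the problem or answer text.
Per-oxide target masses for 99.99 g glaze:
  SiO2: 34.31% × 99.99 = 34.31 g
  Al2O3: 5.653% × 99.99 = 5.652 g
  MgO: 14.08% × 99.99 = 14.08 g
  ZnO: 28.69% × 99.99 = 28.69 g
  Na2O: 13.43% × 99.99 = 13.43 g
  BaO: 3.827% × 99.99 = 3.827 g
Verifying the oxide balance given the weights on record, for the quoted basis mass (oxide sums agree with the targets exact up to rounding of places):
  SiO2: 28.67·0.6799 + 14.89·0.9951 = 34.31 g (target 34.31 g)
  Al2O3: 28.67·0.1956 + 14.89·0.003000 = 5.653 g (target 5.652 g)
  MgO: 14.30·0.9848 = 14.08 g (target 14.08 g)
  ZnO: 28.74·0.9980 = 28.68 g (target 28.69 g)
  Na2O: 28.67·0.1116 + 17.31·0.5910 = 13.43 g (target 13.43 g)
  BaO: 4.922·0.7774 = 3.826 g (target 3.827 g)
Consistency of the glass mass: batch Σ − ignition loss = 99.98 g (the targets, summed, come to 99.98 g; against the stated basis, 99.99 g — rounding explains the deltas).
Adding the batch up: Σ batch = 108.8 g; the LOI term Σ batch·LOI equals 8.848 g; yield: glass divided by total = 91.87%.

Batch per 99.99 g glaze:
  Albite: 28.67 g
  Zinc oxide: 28.74 g
  Silica sand: 14.89 g
  Soda ash: 17.31 g
  Dead-burnt magnesia: 14.30 g
  Witherite: 4.922 g
Total batch = 108.8 g; LOI loss = 8.848 g; yield = 91.87%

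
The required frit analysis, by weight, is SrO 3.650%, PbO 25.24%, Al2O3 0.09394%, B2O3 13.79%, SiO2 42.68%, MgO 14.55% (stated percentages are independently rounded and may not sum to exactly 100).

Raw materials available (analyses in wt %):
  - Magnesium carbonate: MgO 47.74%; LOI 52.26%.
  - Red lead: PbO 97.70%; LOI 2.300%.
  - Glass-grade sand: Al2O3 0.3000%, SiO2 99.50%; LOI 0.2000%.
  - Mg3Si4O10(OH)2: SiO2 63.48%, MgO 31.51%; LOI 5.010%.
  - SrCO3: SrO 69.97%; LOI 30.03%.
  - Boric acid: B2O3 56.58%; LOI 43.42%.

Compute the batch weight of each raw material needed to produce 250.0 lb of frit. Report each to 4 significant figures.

Batch per 250.0 lb frit:
  Magnesium carbonate: 46.24 lb
  Red lead: 64.59 lb
  Glass-grade sand: 78.28 lb
  Mg3Si4O10(OH)2: 45.38 lb
  SrCO3: 13.04 lb
  Boric acid: 60.93 lb
Total batch = 308.5 lb; LOI loss = 58.45 lb; yield = 81.05%

In-progress results are printed (rounded to 4 significant digits) as written — the whole derivation holds full float precision at each step. Every reported value is rounded only once — all derived quantities, including six oxide percentages, net glass mass, LOI, the totals, yield, are re-derived from the batch weights at 250.0 lb of glass at full precision, as given in question or answer.
Target oxide masses per 250.0 lb frit:
  SrO: 3.650% × 250.0 = 9.125 lb
  PbO: 25.24% × 250.0 = 63.10 lb
  Al2O3: 0.09394% × 250.0 = 0.2348 lb
  B2O3: 13.79% × 250.0 = 34.48 lb
  SiO2: 42.68% × 250.0 = 106.7 lb
  MgO: 14.55% × 250.0 = 36.38 lb
Checking each oxide sum on the weights just shown, per the basis as stated (oxide sums agree with the targets exact up to rounding of places):
  SrO: 13.04·0.6997 = 9.124 lb (target 9.125 lb)
  PbO: 64.59·0.9770 = 63.10 lb (target 63.10 lb)
  Al2O3: 78.28·0.003000 = 0.2348 lb (target 0.2348 lb)
  B2O3: 60.93·0.5658 = 34.47 lb (target 34.48 lb)
  SiO2: 78.28·0.9950 + 45.38·0.6348 = 106.7 lb (target 106.7 lb)
  MgO: 46.24·0.4774 + 45.38·0.3151 = 36.37 lb (target 36.38 lb)
Glass-mass bookkeeping: batch total minus LOI = 250.0 lb (targets for the oxides total 250.0 lb; basis as stated: 250.0 lb — any gap is answer rounding).
Batch grand total — Σ batch = 308.5 lb; the LOI term Σ batch·LOI equals 58.45 lb; glass ÷ batch gives a yield of 81.05%.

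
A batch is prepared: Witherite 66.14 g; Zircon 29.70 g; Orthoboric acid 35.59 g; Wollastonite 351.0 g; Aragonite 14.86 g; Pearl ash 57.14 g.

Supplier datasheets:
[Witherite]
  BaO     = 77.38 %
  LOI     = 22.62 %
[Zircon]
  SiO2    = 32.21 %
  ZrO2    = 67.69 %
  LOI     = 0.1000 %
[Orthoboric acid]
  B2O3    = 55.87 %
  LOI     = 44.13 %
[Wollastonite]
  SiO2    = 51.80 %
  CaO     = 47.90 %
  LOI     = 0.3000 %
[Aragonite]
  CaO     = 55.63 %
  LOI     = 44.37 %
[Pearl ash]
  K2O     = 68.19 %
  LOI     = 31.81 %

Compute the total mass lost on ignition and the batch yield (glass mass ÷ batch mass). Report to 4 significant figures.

LOI loss = 56.52 g; glass = 497.9 g; yield = 89.81%

The intermediate values are shown, with 4-significant-figure rounding, at each printed step; the working math runs at exact precision in all steps. Every reported result sees exactly one rounding — derived quantities, including the six compositions, ignition loss, yield, net glass mass, totals, are carried starting from the weights on 497.9 g of glass at full float precision, exactly as shown in the question or the answer.
Per-material ignition loss:
  Witherite: 66.14 × 0.2262 = 14.96 g
  Zircon: 29.70 × 0.001000 = 0.02970 g
  Orthoboric acid: 35.59 × 0.4413 = 15.71 g
  Wollastonite: 351.0 × 0.003000 = 1.053 g
  Aragonite: 14.86 × 0.4437 = 6.593 g
  Pearl ash: 57.14 × 0.3181 = 18.18 g
Total LOI = 56.52 g
Glass = batch − LOI = 554.4 − 56.52 = 497.9 g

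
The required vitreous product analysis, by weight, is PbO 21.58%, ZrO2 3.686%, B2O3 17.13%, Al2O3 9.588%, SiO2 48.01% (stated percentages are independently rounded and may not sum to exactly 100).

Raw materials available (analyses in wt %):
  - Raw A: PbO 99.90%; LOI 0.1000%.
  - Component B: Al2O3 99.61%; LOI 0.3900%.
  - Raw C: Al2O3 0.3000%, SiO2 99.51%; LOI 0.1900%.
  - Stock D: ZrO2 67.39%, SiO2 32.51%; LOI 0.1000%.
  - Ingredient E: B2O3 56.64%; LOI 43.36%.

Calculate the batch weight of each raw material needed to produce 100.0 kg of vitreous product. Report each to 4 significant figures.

The whole derivation carries full float precision throughout; in-progress results are shown (rounded to four significant digits) in the printout; every reported figure includes exactly one rounding — derived quantities, which include ignition loss, the totals, net glass mass, the five compositions, the yield, are carried in full precision, exactly as shown in either problem or answer, from the batch weights at 100.0 kg of glass.
Target masses of each oxide per 100.0 kg vitreous product:
  PbO: 21.58% × 100.0 = 21.58 kg
  ZrO2: 3.686% × 100.0 = 3.686 kg
  B2O3: 17.13% × 100.0 = 17.13 kg
  Al2O3: 9.588% × 100.0 = 9.588 kg
  SiO2: 48.01% × 100.0 = 48.01 kg
Sums-versus-targets review from the weights as reported, at the basis given (summed amounts equal target values inside rounding margins):
  PbO: 21.60·0.9990 = 21.58 kg (target 21.58 kg)
  ZrO2: 5.470·0.6739 = 3.686 kg (target 3.686 kg)
  B2O3: 30.24·0.5664 = 17.13 kg (target 17.13 kg)
  Al2O3: 9.486·0.9961 + 46.46·0.003000 = 9.588 kg (target 9.588 kg)
  SiO2: 46.46·0.9951 + 5.470·0.3251 = 48.01 kg (target 48.01 kg)
Glass-mass closure: batch total minus LOI = 99.99 kg (the Σ of target masses is 99.99 kg; with the basis standing at 100.0 kg — gaps are rounding artifacts).
Adding the batch up: Σ batch = 113.3 kg; Σ batch·LOI gives LOI loss = 13.26 kg; yield = glass ÷ total batch = 88.29%.

Batch per 100.0 kg vitreous product:
  Raw A: 21.60 kg
  Component B: 9.486 kg
  Raw C: 46.46 kg
  Stock D: 5.470 kg
  Ingredient E: 30.24 kg
Total batch = 113.3 kg; LOI loss = 13.26 kg; yield = 88.29%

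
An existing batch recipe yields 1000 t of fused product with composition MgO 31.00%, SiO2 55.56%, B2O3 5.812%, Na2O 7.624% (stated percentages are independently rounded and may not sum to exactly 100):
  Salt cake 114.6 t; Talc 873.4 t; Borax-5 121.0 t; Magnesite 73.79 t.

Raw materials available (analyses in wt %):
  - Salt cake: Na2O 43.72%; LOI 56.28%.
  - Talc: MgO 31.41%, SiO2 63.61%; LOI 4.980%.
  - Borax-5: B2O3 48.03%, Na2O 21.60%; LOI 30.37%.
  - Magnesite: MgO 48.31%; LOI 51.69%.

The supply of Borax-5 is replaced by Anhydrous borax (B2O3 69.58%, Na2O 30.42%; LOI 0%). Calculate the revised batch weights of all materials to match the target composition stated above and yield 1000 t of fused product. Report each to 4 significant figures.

Revised batch per 1000 t fused product:
  Salt cake: 116.3 t
  Talc: 873.4 t
  Anhydrous borax: 83.53 t
  Magnesite: 73.79 t
Total batch = 1147 t; LOI loss = 147.1 t

Rounding to 4 significant digits applies to every intermediate as shown. All arithmetic carries exact precision through the solve; a single rounding finalizes every reported figure; derived quantities are rebuilt at exact precision (the four compositions, net glass mass, the yield, totals, ignition loss) from the weighed amounts per 1000 t of glass, precisely as stated by the question or the answer.
Oxide-by-oxide targets in 1000 t fused product:
  MgO: 31.00% × 1000 = 310.0 t
  SiO2: 55.56% × 1000 = 555.6 t
  B2O3: 5.812% × 1000 = 58.12 t
  Na2O: 7.624% × 1000 = 76.24 t
Verifying the oxide balance applying the batch weights above, at the basis given (sums match the target masses exact up to rounding of places):
  MgO: 873.4·0.3141 + 73.79·0.4831 = 310.0 t (target 310.0 t)
  SiO2: 873.4·0.6361 = 555.6 t (target 555.6 t)
  B2O3: 83.53·0.6958 = 58.12 t (target 58.12 t)
  Na2O: 116.3·0.4372 + 83.53·0.3042 = 76.26 t (target 76.24 t)
Glass-mass closure: total batch − LOI = 999.9 t (the Σ of target masses is 1000 t; versus the stated basis of 1000 t — gaps are rounding artifacts).
Total batch = Σ batch = 1147 t; Σ batch·LOI gives LOI loss = 147.1 t; yield = glass ÷ total batch = 87.18%.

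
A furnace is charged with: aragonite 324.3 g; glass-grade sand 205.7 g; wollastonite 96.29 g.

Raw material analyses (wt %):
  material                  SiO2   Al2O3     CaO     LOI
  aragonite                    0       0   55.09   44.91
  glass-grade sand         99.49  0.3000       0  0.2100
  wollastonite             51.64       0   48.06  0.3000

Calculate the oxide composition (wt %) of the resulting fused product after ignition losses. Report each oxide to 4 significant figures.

Every computation holds full float precision in all steps — in-progress results are displayed rounded to 4 significant figures on the page; each reported result is rounded only once. All derived quantities, which include yield, three oxide percentages, totals, net glass mass, ignition loss, are carried in full precision, exactly as printed in the problem or the answer, using the weight values on 479.9 g of glass.
Oxide-by-oxide delivered mass:
  SiO2: 205.7·0.9949 + 96.29·0.5164 = 254.4 g
  Al2O3: 205.7·0.003000 = 0.6171 g
  CaO: 324.3·0.5509 + 96.29·0.4806 = 224.9 g
LOI: 324.3·0.4491 + 205.7·0.002100 + 96.29·0.003000 = 146.4 g
Glass = total batch minus LOI = 626.3 − 146.4 = 479.9 g (matching Σ of the oxides)
wt % = oxide mass / glass mass × 100

Glass mass = 479.9 g (batch 626.3 − LOI 146.4).
Composition: SiO2 53.00%, Al2O3 0.1286%, CaO 46.87%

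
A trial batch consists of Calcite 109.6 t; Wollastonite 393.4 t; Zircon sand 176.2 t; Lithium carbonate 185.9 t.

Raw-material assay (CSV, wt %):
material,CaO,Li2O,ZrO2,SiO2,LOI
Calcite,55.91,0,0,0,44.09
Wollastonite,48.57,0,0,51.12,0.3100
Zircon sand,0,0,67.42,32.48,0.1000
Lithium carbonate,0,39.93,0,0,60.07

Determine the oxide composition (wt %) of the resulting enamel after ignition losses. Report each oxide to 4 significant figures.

Glass mass = 703.7 t (batch 865.1 − LOI 161.4).
Composition: CaO 35.86%, Li2O 10.55%, ZrO2 16.88%, SiO2 36.71%

Values along the way are shown rounded off to 4 significant digits at each printed step; all internal work runs at exact precision in all steps; exactly one rounding lands on every reported number — all derived quantities are carried in exact precision (net glass mass, LOI, the yield, totals, the four compositions) from the batch weights on 703.7 t of glass as quoted within the problem or the answer.
Per-oxide mass from batch:
  CaO: 109.6·0.5591 + 393.4·0.4857 = 252.4 t
  Li2O: 185.9·0.3993 = 74.23 t
  ZrO2: 176.2·0.6742 = 118.8 t
  SiO2: 393.4·0.5112 + 176.2·0.3248 = 258.3 t
LOI: 109.6·0.4409 + 393.4·0.003100 + 176.2·0.001000 + 185.9·0.6007 = 161.4 t
Glass mass = batch − LOI = 865.1 − 161.4 = 703.7 t (matching Σ of the oxides)
oxide / glass × 100 gives the wt %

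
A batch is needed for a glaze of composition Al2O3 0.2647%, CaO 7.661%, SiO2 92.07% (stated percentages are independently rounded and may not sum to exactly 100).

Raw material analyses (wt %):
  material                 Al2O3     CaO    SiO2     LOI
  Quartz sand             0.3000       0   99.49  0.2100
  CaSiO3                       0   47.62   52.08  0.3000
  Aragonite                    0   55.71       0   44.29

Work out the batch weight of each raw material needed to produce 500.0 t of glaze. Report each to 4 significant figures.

Every computation carries exact precision end to end — working values are displayed rounded to 4 significant figures when written out. Every reported value is rounded just once; all derived quantities, which include totals, LOI, yield, the three compositions, glass mass, are re-derived in full precision, as they appear in question or answer, using the weight values for 500.0 t of glass.
Target oxide masses per 500.0 t glaze:
  Al2O3: 0.2647% × 500.0 = 1.324 t
  CaO: 7.661% × 500.0 = 38.30 t
  SiO2: 92.07% × 500.0 = 460.4 t
Verifying the oxide balance given the weights on record, at the basis given (sums match the target masses exact up to rounding of places):
  Al2O3: 441.2·0.003000 = 1.324 t (target 1.324 t)
  CaO: 41.15·0.4762 + 33.58·0.5571 = 38.30 t (target 38.30 t)
  SiO2: 441.2·0.9949 + 41.15·0.5208 = 460.4 t (target 460.4 t)
Glass-mass closure: total batch − LOI = 500.0 t (targets for the oxides total 500.0 t; the stated basis being 500.0 t — differing by rounding only).
Batch grand total — Σ batch = 515.9 t; LOI loss = Σ batch·LOI = 15.92 t; the yield ratio, glass ÷ batch: 96.91%.

Batch per 500.0 t glaze:
  Quartz sand: 441.2 t
  CaSiO3: 41.15 t
  Aragonite: 33.58 t
Total batch = 515.9 t; LOI loss = 15.92 t; yield = 96.91%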